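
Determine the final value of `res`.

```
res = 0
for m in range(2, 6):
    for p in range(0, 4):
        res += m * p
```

m=2,p=0: res = 0+0 = 0
m=2,p=1: res = 0+2 = 2
m=2,p=2: res = 2+4 = 6
m=2,p=3: res = 6+6 = 12
m=3,p=0: res = 12+0 = 12
m=3,p=1: res = 12+3 = 15
m=3,p=2: res = 15+6 = 21
m=3,p=3: res = 21+9 = 30
m=4,p=0: res = 30+0 = 30
m=4,p=1: res = 30+4 = 34
m=4,p=2: res = 34+8 = 42
m=4,p=3: res = 42+12 = 54
m=5,p=0: res = 54+0 = 54
m=5,p=1: res = 54+5 = 59
m=5,p=2: res = 59+10 = 69
m=5,p=3: res = 69+15 = 84

84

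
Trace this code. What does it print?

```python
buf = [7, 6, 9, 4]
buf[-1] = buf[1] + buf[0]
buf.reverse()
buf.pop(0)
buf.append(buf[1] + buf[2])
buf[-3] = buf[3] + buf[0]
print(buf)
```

buf[-1] = buf[1]+buf[0] = 6+7 = 13 → [7, 6, 9, 13]
reverse → [13, 9, 6, 7]
pop(0) removes 13 → [9, 6, 7]
append buf[1]+buf[2] = 6+7 = 13 → [9, 6, 7, 13]
buf[-3] = buf[3]+buf[0] = 13+9 = 22 → [9, 22, 7, 13]

[9, 22, 7, 13]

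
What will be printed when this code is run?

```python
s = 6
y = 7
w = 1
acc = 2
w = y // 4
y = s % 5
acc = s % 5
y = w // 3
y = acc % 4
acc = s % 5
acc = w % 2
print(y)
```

w = 7//4 = 1
y = 6%5 = 1
acc = 6%5 = 1
y = 1//3 = 0
y = 1%4 = 1
acc = 6%5 = 1
acc = 1%2 = 1

1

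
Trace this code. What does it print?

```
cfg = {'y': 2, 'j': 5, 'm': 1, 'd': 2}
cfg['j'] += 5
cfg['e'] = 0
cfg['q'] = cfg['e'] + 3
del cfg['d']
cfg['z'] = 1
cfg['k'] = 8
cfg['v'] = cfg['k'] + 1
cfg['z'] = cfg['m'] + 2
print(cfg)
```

{'y': 2, 'j': 10, 'm': 1, 'e': 0, 'q': 3, 'z': 3, 'k': 8, 'v': 9}

cfg['j'] = 5+5 = 10 → {'y': 2, 'j': 10, 'm': 1, 'd': 2}
cfg['e'] = 0 → {'y': 2, 'j': 10, 'm': 1, 'd': 2, 'e': 0}
cfg['q'] = cfg['e']+3 = 3 → {'y': 2, 'j': 10, 'm': 1, 'd': 2, 'e': 0, 'q': 3}
del 'd' → {'y': 2, 'j': 10, 'm': 1, 'e': 0, 'q': 3}
cfg['z'] = 1 → {'y': 2, 'j': 10, 'm': 1, 'e': 0, 'q': 3, 'z': 1}
cfg['k'] = 8 → {'y': 2, 'j': 10, 'm': 1, 'e': 0, 'q': 3, 'z': 1, 'k': 8}
cfg['v'] = cfg['k']+1 = 9 → {'y': 2, 'j': 10, 'm': 1, 'e': 0, 'q': 3, 'z': 1, 'k': 8, 'v': 9}
cfg['z'] = cfg['m']+2 = 3 → {'y': 2, 'j': 10, 'm': 1, 'e': 0, 'q': 3, 'z': 3, 'k': 8, 'v': 9}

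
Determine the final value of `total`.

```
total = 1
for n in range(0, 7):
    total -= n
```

-20

n=0: total = 1-0 = 1
n=1: total = 1-1 = 0
n=2: total = 0-2 = -2
n=3: total = (-2)-3 = -5
n=4: total = (-5)-4 = -9
n=5: total = (-9)-5 = -14
n=6: total = (-14)-6 = -20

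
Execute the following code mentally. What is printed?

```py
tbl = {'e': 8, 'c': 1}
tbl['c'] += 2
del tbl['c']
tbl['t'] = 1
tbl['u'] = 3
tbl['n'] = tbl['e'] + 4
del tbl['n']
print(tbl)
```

{'e': 8, 't': 1, 'u': 3}

tbl['c'] = 1+2 = 3 → {'e': 8, 'c': 3}
del 'c' → {'e': 8}
tbl['t'] = 1 → {'e': 8, 't': 1}
tbl['u'] = 3 → {'e': 8, 't': 1, 'u': 3}
tbl['n'] = tbl['e']+4 = 12 → {'e': 8, 't': 1, 'u': 3, 'n': 12}
del 'n' → {'e': 8, 't': 1, 'u': 3}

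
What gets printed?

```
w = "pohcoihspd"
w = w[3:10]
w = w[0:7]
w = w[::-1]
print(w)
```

slice [3:10] → 'coihspd'
slice [0:7] → 'coihspd'
reverse → 'dpshioc'

dpshioc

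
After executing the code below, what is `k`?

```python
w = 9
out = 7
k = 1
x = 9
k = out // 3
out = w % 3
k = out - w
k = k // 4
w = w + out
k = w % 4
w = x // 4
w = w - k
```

1

k = 7//3 = 2
out = 9%3 = 0
k = 0-9 = -9
k = (-9)//4 = -3
w = 9+0 = 9
k = 9%4 = 1
w = 9//4 = 2
w = 2-1 = 1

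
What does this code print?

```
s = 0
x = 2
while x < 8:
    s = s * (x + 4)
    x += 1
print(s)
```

0

x=2: s = 0*6 = 0
x=3: s = 0*7 = 0
x=4: s = 0*8 = 0
x=5: s = 0*9 = 0
x=6: s = 0*10 = 0
x=7: s = 0*11 = 0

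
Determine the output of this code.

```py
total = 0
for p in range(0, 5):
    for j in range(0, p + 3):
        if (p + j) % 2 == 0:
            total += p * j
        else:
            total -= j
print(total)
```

69

p=0,j=0: even sum, total = 0+0 = 0
p=0,j=1: odd sum, total = 0-1 = -1
p=0,j=2: even sum, total = (-1)+0 = -1
p=1,j=0: odd sum, total = (-1)-0 = -1
p=1,j=1: even sum, total = (-1)+1 = 0
p=1,j=2: odd sum, total = 0-2 = -2
p=1,j=3: even sum, total = (-2)+3 = 1
p=2,j=0: even sum, total = 1+0 = 1
p=2,j=1: odd sum, total = 1-1 = 0
p=2,j=2: even sum, total = 0+4 = 4
p=2,j=3: odd sum, total = 4-3 = 1
p=2,j=4: even sum, total = 1+8 = 9
p=3,j=0: odd sum, total = 9-0 = 9
p=3,j=1: even sum, total = 9+3 = 12
p=3,j=2: odd sum, total = 12-2 = 10
p=3,j=3: even sum, total = 10+9 = 19
p=3,j=4: odd sum, total = 19-4 = 15
p=3,j=5: even sum, total = 15+15 = 30
p=4,j=0: even sum, total = 30+0 = 30
p=4,j=1: odd sum, total = 30-1 = 29
p=4,j=2: even sum, total = 29+8 = 37
p=4,j=3: odd sum, total = 37-3 = 34
p=4,j=4: even sum, total = 34+16 = 50
p=4,j=5: odd sum, total = 50-5 = 45
p=4,j=6: even sum, total = 45+24 = 69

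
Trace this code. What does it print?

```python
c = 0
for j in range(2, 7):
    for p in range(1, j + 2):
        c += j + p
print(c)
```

j=2,p=1: c = 0+3 = 3
j=2,p=2: c = 3+4 = 7
j=2,p=3: c = 7+5 = 12
j=3,p=1: c = 12+4 = 16
j=3,p=2: c = 16+5 = 21
j=3,p=3: c = 21+6 = 27
j=3,p=4: c = 27+7 = 34
j=4,p=1: c = 34+5 = 39
j=4,p=2: c = 39+6 = 45
j=4,p=3: c = 45+7 = 52
j=4,p=4: c = 52+8 = 60
j=4,p=5: c = 60+9 = 69
j=5,p=1: c = 69+6 = 75
j=5,p=2: c = 75+7 = 82
j=5,p=3: c = 82+8 = 90
j=5,p=4: c = 90+9 = 99
j=5,p=5: c = 99+10 = 109
j=5,p=6: c = 109+11 = 120
j=6,p=1: c = 120+7 = 127
j=6,p=2: c = 127+8 = 135
j=6,p=3: c = 135+9 = 144
j=6,p=4: c = 144+10 = 154
j=6,p=5: c = 154+11 = 165
j=6,p=6: c = 165+12 = 177
j=6,p=7: c = 177+13 = 190

190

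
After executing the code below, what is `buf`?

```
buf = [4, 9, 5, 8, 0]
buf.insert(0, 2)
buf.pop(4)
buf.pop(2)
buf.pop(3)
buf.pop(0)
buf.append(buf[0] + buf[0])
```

insert 2 at 0 → [2, 4, 9, 5, 8, 0]
pop(4) removes 8 → [2, 4, 9, 5, 0]
pop(2) removes 9 → [2, 4, 5, 0]
pop(3) removes 0 → [2, 4, 5]
pop(0) removes 2 → [4, 5]
append buf[0]+buf[0] = 4+4 = 8 → [4, 5, 8]

[4, 5, 8]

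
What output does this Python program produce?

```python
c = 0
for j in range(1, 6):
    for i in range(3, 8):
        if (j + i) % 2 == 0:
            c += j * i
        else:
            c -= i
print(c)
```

j=1,i=3: even sum, c = 0+3 = 3
j=1,i=4: odd sum, c = 3-4 = -1
j=1,i=5: even sum, c = (-1)+5 = 4
j=1,i=6: odd sum, c = 4-6 = -2
j=1,i=7: even sum, c = (-2)+7 = 5
j=2,i=3: odd sum, c = 5-3 = 2
j=2,i=4: even sum, c = 2+8 = 10
j=2,i=5: odd sum, c = 10-5 = 5
j=2,i=6: even sum, c = 5+12 = 17
j=2,i=7: odd sum, c = 17-7 = 10
j=3,i=3: even sum, c = 10+9 = 19
j=3,i=4: odd sum, c = 19-4 = 15
j=3,i=5: even sum, c = 15+15 = 30
j=3,i=6: odd sum, c = 30-6 = 24
j=3,i=7: even sum, c = 24+21 = 45
j=4,i=3: odd sum, c = 45-3 = 42
j=4,i=4: even sum, c = 42+16 = 58
j=4,i=5: odd sum, c = 58-5 = 53
j=4,i=6: even sum, c = 53+24 = 77
j=4,i=7: odd sum, c = 77-7 = 70
j=5,i=3: even sum, c = 70+15 = 85
j=5,i=4: odd sum, c = 85-4 = 81
j=5,i=5: even sum, c = 81+25 = 106
j=5,i=6: odd sum, c = 106-6 = 100
j=5,i=7: even sum, c = 100+35 = 135

135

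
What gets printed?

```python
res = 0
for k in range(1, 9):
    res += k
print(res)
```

k=1: res = 0+1 = 1
k=2: res = 1+2 = 3
k=3: res = 3+3 = 6
k=4: res = 6+4 = 10
k=5: res = 10+5 = 15
k=6: res = 15+6 = 21
k=7: res = 21+7 = 28
k=8: res = 28+8 = 36

36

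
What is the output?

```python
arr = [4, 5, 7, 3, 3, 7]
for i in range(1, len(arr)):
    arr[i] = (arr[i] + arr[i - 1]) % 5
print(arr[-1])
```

4

i=1: arr[1] = (5+4)%5 = 4 → [4, 4, 7, 3, 3, 7]
i=2: arr[2] = (7+4)%5 = 1 → [4, 4, 1, 3, 3, 7]
i=3: arr[3] = (3+1)%5 = 4 → [4, 4, 1, 4, 3, 7]
i=4: arr[4] = (3+4)%5 = 2 → [4, 4, 1, 4, 2, 7]
i=5: arr[5] = (7+2)%5 = 4 → [4, 4, 1, 4, 2, 4]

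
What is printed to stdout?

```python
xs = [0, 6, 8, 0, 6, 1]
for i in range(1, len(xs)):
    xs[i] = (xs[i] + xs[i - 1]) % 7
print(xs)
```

i=1: xs[1] = (6+0)%7 = 6 → [0, 6, 8, 0, 6, 1]
i=2: xs[2] = (8+6)%7 = 0 → [0, 6, 0, 0, 6, 1]
i=3: xs[3] = (0+0)%7 = 0 → [0, 6, 0, 0, 6, 1]
i=4: xs[4] = (6+0)%7 = 6 → [0, 6, 0, 0, 6, 1]
i=5: xs[5] = (1+6)%7 = 0 → [0, 6, 0, 0, 6, 0]

[0, 6, 0, 0, 6, 0]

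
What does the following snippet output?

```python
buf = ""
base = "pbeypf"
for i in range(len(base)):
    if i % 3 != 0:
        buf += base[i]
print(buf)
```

bepf

i=0: skip
i=1: add 'b' → 'b'
i=2: add 'e' → 'be'
i=3: skip
i=4: add 'p' → 'bep'
i=5: add 'f' → 'bepf'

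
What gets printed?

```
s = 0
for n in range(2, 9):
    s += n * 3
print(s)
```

105

n=2: s = 0+2*3 = 6
n=3: s = 6+3*3 = 15
n=4: s = 15+4*3 = 27
n=5: s = 27+5*3 = 42
n=6: s = 42+6*3 = 60
n=7: s = 60+7*3 = 81
n=8: s = 81+8*3 = 105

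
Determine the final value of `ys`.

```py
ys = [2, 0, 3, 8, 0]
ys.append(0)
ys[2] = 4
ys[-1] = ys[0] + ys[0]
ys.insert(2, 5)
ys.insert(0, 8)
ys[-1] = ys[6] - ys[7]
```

[8, 2, 0, 5, 4, 8, 0, -4]

append 0 → [2, 0, 3, 8, 0, 0]
ys[2] = 4 → [2, 0, 4, 8, 0, 0]
ys[-1] = ys[0]+ys[0] = 2+2 = 4 → [2, 0, 4, 8, 0, 4]
insert 5 at 2 → [2, 0, 5, 4, 8, 0, 4]
insert 8 at 0 → [8, 2, 0, 5, 4, 8, 0, 4]
ys[-1] = ys[6]-ys[7] = 0-4 = -4 → [8, 2, 0, 5, 4, 8, 0, -4]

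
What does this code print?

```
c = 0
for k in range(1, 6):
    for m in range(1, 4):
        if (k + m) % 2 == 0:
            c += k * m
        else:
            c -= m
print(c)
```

34

k=1,m=1: even sum, c = 0+1 = 1
k=1,m=2: odd sum, c = 1-2 = -1
k=1,m=3: even sum, c = (-1)+3 = 2
k=2,m=1: odd sum, c = 2-1 = 1
k=2,m=2: even sum, c = 1+4 = 5
k=2,m=3: odd sum, c = 5-3 = 2
k=3,m=1: even sum, c = 2+3 = 5
k=3,m=2: odd sum, c = 5-2 = 3
k=3,m=3: even sum, c = 3+9 = 12
k=4,m=1: odd sum, c = 12-1 = 11
k=4,m=2: even sum, c = 11+8 = 19
k=4,m=3: odd sum, c = 19-3 = 16
k=5,m=1: even sum, c = 16+5 = 21
k=5,m=2: odd sum, c = 21-2 = 19
k=5,m=3: even sum, c = 19+15 = 34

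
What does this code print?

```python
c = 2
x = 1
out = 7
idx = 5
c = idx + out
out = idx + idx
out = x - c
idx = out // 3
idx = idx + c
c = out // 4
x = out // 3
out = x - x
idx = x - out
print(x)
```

-4

c = 5+7 = 12
out = 5+5 = 10
out = 1-12 = -11
idx = (-11)//3 = -4
idx = (-4)+12 = 8
c = (-11)//4 = -3
x = (-11)//3 = -4
out = (-4)-(-4) = 0
idx = (-4)-0 = -4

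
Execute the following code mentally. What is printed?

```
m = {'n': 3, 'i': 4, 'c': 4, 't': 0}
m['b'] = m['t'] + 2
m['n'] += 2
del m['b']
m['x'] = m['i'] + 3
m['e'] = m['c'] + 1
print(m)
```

{'n': 5, 'i': 4, 'c': 4, 't': 0, 'x': 7, 'e': 5}

m['b'] = m['t']+2 = 2 → {'n': 3, 'i': 4, 'c': 4, 't': 0, 'b': 2}
m['n'] = 3+2 = 5 → {'n': 5, 'i': 4, 'c': 4, 't': 0, 'b': 2}
del 'b' → {'n': 5, 'i': 4, 'c': 4, 't': 0}
m['x'] = m['i']+3 = 7 → {'n': 5, 'i': 4, 'c': 4, 't': 0, 'x': 7}
m['e'] = m['c']+1 = 5 → {'n': 5, 'i': 4, 'c': 4, 't': 0, 'x': 7, 'e': 5}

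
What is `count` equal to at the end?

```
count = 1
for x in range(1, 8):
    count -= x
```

-27

x=1: count = 1-1 = 0
x=2: count = 0-2 = -2
x=3: count = (-2)-3 = -5
x=4: count = (-5)-4 = -9
x=5: count = (-9)-5 = -14
x=6: count = (-14)-6 = -20
x=7: count = (-20)-7 = -27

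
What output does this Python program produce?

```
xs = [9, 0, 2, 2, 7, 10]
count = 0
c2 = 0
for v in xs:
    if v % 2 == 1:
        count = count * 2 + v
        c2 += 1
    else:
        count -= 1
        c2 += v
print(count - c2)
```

v=9: odd, count = 0*2+9 = 9; c2=1
v=0: not odd, count = 9-1 = 8; c2=1
v=2: not odd, count = 8-1 = 7; c2=3
v=2: not odd, count = 7-1 = 6; c2=5
v=7: odd, count = 6*2+7 = 19; c2=6
v=10: not odd, count = 19-1 = 18; c2=16
count-c2 = 18-16 = 2

2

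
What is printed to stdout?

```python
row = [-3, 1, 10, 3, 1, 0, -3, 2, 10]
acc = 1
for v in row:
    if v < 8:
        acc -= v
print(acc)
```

v=-3: <8, acc = 1-(-3) = 4
v=1: <8, acc = 4-1 = 3
v=10: not <8
v=3: <8, acc = 3-3 = 0
v=1: <8, acc = 0-1 = -1
v=0: <8, acc = (-1)-0 = -1
v=-3: <8, acc = (-1)-(-3) = 2
v=2: <8, acc = 2-2 = 0
v=10: not <8

0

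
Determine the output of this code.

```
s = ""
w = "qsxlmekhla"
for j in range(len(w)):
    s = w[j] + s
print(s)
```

alhkemlxsq

j=0: prepend 'q' → 'q'
j=1: prepend 's' → 'sq'
j=2: prepend 'x' → 'xsq'
j=3: prepend 'l' → 'lxsq'
j=4: prepend 'm' → 'mlxsq'
j=5: prepend 'e' → 'emlxsq'
j=6: prepend 'k' → 'kemlxsq'
j=7: prepend 'h' → 'hkemlxsq'
j=8: prepend 'l' → 'lhkemlxsq'
j=9: prepend 'a' → 'alhkemlxsq'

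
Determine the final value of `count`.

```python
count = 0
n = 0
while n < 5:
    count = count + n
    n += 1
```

n=0: count = 0+0 = 0
n=1: count = 0+1 = 1
n=2: count = 1+2 = 3
n=3: count = 3+3 = 6
n=4: count = 6+4 = 10

10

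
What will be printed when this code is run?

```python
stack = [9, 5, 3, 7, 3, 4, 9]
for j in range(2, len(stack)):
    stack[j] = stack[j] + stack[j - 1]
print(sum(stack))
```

j=2: stack[2] = 3+5 = 8 → [9, 5, 8, 7, 3, 4, 9]
j=3: stack[3] = 7+8 = 15 → [9, 5, 8, 15, 3, 4, 9]
j=4: stack[4] = 3+15 = 18 → [9, 5, 8, 15, 18, 4, 9]
j=5: stack[5] = 4+18 = 22 → [9, 5, 8, 15, 18, 22, 9]
j=6: stack[6] = 9+22 = 31 → [9, 5, 8, 15, 18, 22, 31]
sum = 108

108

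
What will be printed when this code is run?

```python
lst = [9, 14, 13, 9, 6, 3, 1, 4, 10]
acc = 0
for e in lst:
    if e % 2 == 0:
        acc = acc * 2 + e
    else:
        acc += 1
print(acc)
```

194

e=9: not even, acc = 0+1 = 1
e=14: even, acc = 1*2+14 = 16
e=13: not even, acc = 16+1 = 17
e=9: not even, acc = 17+1 = 18
e=6: even, acc = 18*2+6 = 42
e=3: not even, acc = 42+1 = 43
e=1: not even, acc = 43+1 = 44
e=4: even, acc = 44*2+4 = 92
e=10: even, acc = 92*2+10 = 194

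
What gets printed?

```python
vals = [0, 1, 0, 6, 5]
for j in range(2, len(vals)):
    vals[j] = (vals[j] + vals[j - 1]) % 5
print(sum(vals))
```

j=2: vals[2] = (0+1)%5 = 1 → [0, 1, 1, 6, 5]
j=3: vals[3] = (6+1)%5 = 2 → [0, 1, 1, 2, 5]
j=4: vals[4] = (5+2)%5 = 2 → [0, 1, 1, 2, 2]
sum = 6

6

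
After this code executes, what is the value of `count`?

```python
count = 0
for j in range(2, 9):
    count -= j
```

j=2: count = 0-2 = -2
j=3: count = (-2)-3 = -5
j=4: count = (-5)-4 = -9
j=5: count = (-9)-5 = -14
j=6: count = (-14)-6 = -20
j=7: count = (-20)-7 = -27
j=8: count = (-27)-8 = -35

-35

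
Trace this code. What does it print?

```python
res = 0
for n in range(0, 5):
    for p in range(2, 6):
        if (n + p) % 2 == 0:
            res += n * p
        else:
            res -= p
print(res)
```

32

n=0,p=2: even sum, res = 0+0 = 0
n=0,p=3: odd sum, res = 0-3 = -3
n=0,p=4: even sum, res = (-3)+0 = -3
n=0,p=5: odd sum, res = (-3)-5 = -8
n=1,p=2: odd sum, res = (-8)-2 = -10
n=1,p=3: even sum, res = (-10)+3 = -7
n=1,p=4: odd sum, res = (-7)-4 = -11
n=1,p=5: even sum, res = (-11)+5 = -6
n=2,p=2: even sum, res = (-6)+4 = -2
n=2,p=3: odd sum, res = (-2)-3 = -5
n=2,p=4: even sum, res = (-5)+8 = 3
n=2,p=5: odd sum, res = 3-5 = -2
n=3,p=2: odd sum, res = (-2)-2 = -4
n=3,p=3: even sum, res = (-4)+9 = 5
n=3,p=4: odd sum, res = 5-4 = 1
n=3,p=5: even sum, res = 1+15 = 16
n=4,p=2: even sum, res = 16+8 = 24
n=4,p=3: odd sum, res = 24-3 = 21
n=4,p=4: even sum, res = 21+16 = 37
n=4,p=5: odd sum, res = 37-5 = 32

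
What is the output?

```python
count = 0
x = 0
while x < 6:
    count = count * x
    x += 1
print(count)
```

x=0: count = 0*0 = 0
x=1: count = 0*1 = 0
x=2: count = 0*2 = 0
x=3: count = 0*3 = 0
x=4: count = 0*4 = 0
x=5: count = 0*5 = 0

0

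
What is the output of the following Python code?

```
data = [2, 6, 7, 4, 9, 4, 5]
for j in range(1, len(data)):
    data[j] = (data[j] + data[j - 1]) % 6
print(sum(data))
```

15

j=1: data[1] = (6+2)%6 = 2 → [2, 2, 7, 4, 9, 4, 5]
j=2: data[2] = (7+2)%6 = 3 → [2, 2, 3, 4, 9, 4, 5]
j=3: data[3] = (4+3)%6 = 1 → [2, 2, 3, 1, 9, 4, 5]
j=4: data[4] = (9+1)%6 = 4 → [2, 2, 3, 1, 4, 4, 5]
j=5: data[5] = (4+4)%6 = 2 → [2, 2, 3, 1, 4, 2, 5]
j=6: data[6] = (5+2)%6 = 1 → [2, 2, 3, 1, 4, 2, 1]
sum = 15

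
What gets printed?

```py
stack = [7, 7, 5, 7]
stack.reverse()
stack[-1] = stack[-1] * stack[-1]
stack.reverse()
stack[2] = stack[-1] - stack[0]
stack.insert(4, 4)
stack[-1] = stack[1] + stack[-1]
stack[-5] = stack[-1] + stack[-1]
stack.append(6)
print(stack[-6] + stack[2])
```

-20

reverse → [7, 5, 7, 7]
stack[-1] = stack[-1]*stack[-1] = 7*7 = 49 → [7, 5, 7, 49]
reverse → [49, 7, 5, 7]
stack[2] = stack[-1]-stack[0] = 7-49 = -42 → [49, 7, -42, 7]
insert 4 at 4 → [49, 7, -42, 7, 4]
stack[-1] = stack[1]+stack[-1] = 7+4 = 11 → [49, 7, -42, 7, 11]
stack[-5] = stack[-1]+stack[-1] = 11+11 = 22 → [22, 7, -42, 7, 11]
append 6 → [22, 7, -42, 7, 11, 6]
stack[-6]+stack[2] = 22+(-42) = -20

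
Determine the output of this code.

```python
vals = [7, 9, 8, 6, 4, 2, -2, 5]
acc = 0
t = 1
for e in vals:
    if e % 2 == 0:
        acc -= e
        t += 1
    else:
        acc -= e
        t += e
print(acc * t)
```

e=7: not even, acc = 0-7 = -7; t=8
e=9: not even, acc = (-7)-9 = -16; t=17
e=8: even, acc = (-16)-8 = -24; t=18
e=6: even, acc = (-24)-6 = -30; t=19
e=4: even, acc = (-30)-4 = -34; t=20
e=2: even, acc = (-34)-2 = -36; t=21
e=-2: even, acc = (-36)-(-2) = -34; t=22
e=5: not even, acc = (-34)-5 = -39; t=27
acc*t = (-39)*27 = -1053

-1053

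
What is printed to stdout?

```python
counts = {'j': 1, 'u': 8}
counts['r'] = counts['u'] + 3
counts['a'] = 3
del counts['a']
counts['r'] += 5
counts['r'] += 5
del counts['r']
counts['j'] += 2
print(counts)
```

counts['r'] = counts['u']+3 = 11 → {'j': 1, 'u': 8, 'r': 11}
counts['a'] = 3 → {'j': 1, 'u': 8, 'r': 11, 'a': 3}
del 'a' → {'j': 1, 'u': 8, 'r': 11}
counts['r'] = 11+5 = 16 → {'j': 1, 'u': 8, 'r': 16}
counts['r'] = 16+5 = 21 → {'j': 1, 'u': 8, 'r': 21}
del 'r' → {'j': 1, 'u': 8}
counts['j'] = 1+2 = 3 → {'j': 3, 'u': 8}

{'j': 3, 'u': 8}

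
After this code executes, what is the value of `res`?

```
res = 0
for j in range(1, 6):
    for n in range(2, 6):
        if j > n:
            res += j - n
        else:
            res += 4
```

66

j=1,n=2: not 1>2, res = 0+4 = 4
j=1,n=3: not 1>3, res = 4+4 = 8
j=1,n=4: not 1>4, res = 8+4 = 12
j=1,n=5: not 1>5, res = 12+4 = 16
j=2,n=2: not 2>2, res = 16+4 = 20
j=2,n=3: not 2>3, res = 20+4 = 24
j=2,n=4: not 2>4, res = 24+4 = 28
j=2,n=5: not 2>5, res = 28+4 = 32
j=3,n=2: 3>2, res = 32+1 = 33
j=3,n=3: not 3>3, res = 33+4 = 37
j=3,n=4: not 3>4, res = 37+4 = 41
j=3,n=5: not 3>5, res = 41+4 = 45
j=4,n=2: 4>2, res = 45+2 = 47
j=4,n=3: 4>3, res = 47+1 = 48
j=4,n=4: not 4>4, res = 48+4 = 52
j=4,n=5: not 4>5, res = 52+4 = 56
j=5,n=2: 5>2, res = 56+3 = 59
j=5,n=3: 5>3, res = 59+2 = 61
j=5,n=4: 5>4, res = 61+1 = 62
j=5,n=5: not 5>5, res = 62+4 = 66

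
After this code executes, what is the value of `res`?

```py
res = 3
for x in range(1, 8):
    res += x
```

x=1: res = 3+1 = 4
x=2: res = 4+2 = 6
x=3: res = 6+3 = 9
x=4: res = 9+4 = 13
x=5: res = 13+5 = 18
x=6: res = 18+6 = 24
x=7: res = 24+7 = 31

31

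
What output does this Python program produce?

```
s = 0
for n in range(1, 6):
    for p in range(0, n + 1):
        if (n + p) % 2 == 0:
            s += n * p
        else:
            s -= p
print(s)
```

73

n=1,p=0: odd sum, s = 0-0 = 0
n=1,p=1: even sum, s = 0+1 = 1
n=2,p=0: even sum, s = 1+0 = 1
n=2,p=1: odd sum, s = 1-1 = 0
n=2,p=2: even sum, s = 0+4 = 4
n=3,p=0: odd sum, s = 4-0 = 4
n=3,p=1: even sum, s = 4+3 = 7
n=3,p=2: odd sum, s = 7-2 = 5
n=3,p=3: even sum, s = 5+9 = 14
n=4,p=0: even sum, s = 14+0 = 14
n=4,p=1: odd sum, s = 14-1 = 13
n=4,p=2: even sum, s = 13+8 = 21
n=4,p=3: odd sum, s = 21-3 = 18
n=4,p=4: even sum, s = 18+16 = 34
n=5,p=0: odd sum, s = 34-0 = 34
n=5,p=1: even sum, s = 34+5 = 39
n=5,p=2: odd sum, s = 39-2 = 37
n=5,p=3: even sum, s = 37+15 = 52
n=5,p=4: odd sum, s = 52-4 = 48
n=5,p=5: even sum, s = 48+25 = 73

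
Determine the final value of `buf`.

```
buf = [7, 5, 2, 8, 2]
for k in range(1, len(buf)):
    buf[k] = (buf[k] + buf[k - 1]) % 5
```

k=1: buf[1] = (5+7)%5 = 2 → [7, 2, 2, 8, 2]
k=2: buf[2] = (2+2)%5 = 4 → [7, 2, 4, 8, 2]
k=3: buf[3] = (8+4)%5 = 2 → [7, 2, 4, 2, 2]
k=4: buf[4] = (2+2)%5 = 4 → [7, 2, 4, 2, 4]

[7, 2, 4, 2, 4]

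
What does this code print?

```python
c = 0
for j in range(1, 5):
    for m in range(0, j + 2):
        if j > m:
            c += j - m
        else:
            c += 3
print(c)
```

44

j=1,m=0: 1>0, c = 0+1 = 1
j=1,m=1: not 1>1, c = 1+3 = 4
j=1,m=2: not 1>2, c = 4+3 = 7
j=2,m=0: 2>0, c = 7+2 = 9
j=2,m=1: 2>1, c = 9+1 = 10
j=2,m=2: not 2>2, c = 10+3 = 13
j=2,m=3: not 2>3, c = 13+3 = 16
j=3,m=0: 3>0, c = 16+3 = 19
j=3,m=1: 3>1, c = 19+2 = 21
j=3,m=2: 3>2, c = 21+1 = 22
j=3,m=3: not 3>3, c = 22+3 = 25
j=3,m=4: not 3>4, c = 25+3 = 28
j=4,m=0: 4>0, c = 28+4 = 32
j=4,m=1: 4>1, c = 32+3 = 35
j=4,m=2: 4>2, c = 35+2 = 37
j=4,m=3: 4>3, c = 37+1 = 38
j=4,m=4: not 4>4, c = 38+3 = 41
j=4,m=5: not 4>5, c = 41+3 = 44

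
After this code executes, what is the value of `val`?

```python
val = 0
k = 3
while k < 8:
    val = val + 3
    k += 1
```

15

k=3: val = 0+3 = 3
k=4: val = 3+3 = 6
k=5: val = 6+3 = 9
k=6: val = 9+3 = 12
k=7: val = 12+3 = 15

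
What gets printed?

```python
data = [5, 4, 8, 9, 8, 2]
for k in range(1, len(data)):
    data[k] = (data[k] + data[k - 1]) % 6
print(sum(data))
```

k=1: data[1] = (4+5)%6 = 3 → [5, 3, 8, 9, 8, 2]
k=2: data[2] = (8+3)%6 = 5 → [5, 3, 5, 9, 8, 2]
k=3: data[3] = (9+5)%6 = 2 → [5, 3, 5, 2, 8, 2]
k=4: data[4] = (8+2)%6 = 4 → [5, 3, 5, 2, 4, 2]
k=5: data[5] = (2+4)%6 = 0 → [5, 3, 5, 2, 4, 0]
sum = 19

19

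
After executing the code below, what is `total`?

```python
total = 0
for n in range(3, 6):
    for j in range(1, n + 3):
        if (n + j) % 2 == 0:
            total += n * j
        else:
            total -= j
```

128

n=3,j=1: even sum, total = 0+3 = 3
n=3,j=2: odd sum, total = 3-2 = 1
n=3,j=3: even sum, total = 1+9 = 10
n=3,j=4: odd sum, total = 10-4 = 6
n=3,j=5: even sum, total = 6+15 = 21
n=4,j=1: odd sum, total = 21-1 = 20
n=4,j=2: even sum, total = 20+8 = 28
n=4,j=3: odd sum, total = 28-3 = 25
n=4,j=4: even sum, total = 25+16 = 41
n=4,j=5: odd sum, total = 41-5 = 36
n=4,j=6: even sum, total = 36+24 = 60
n=5,j=1: even sum, total = 60+5 = 65
n=5,j=2: odd sum, total = 65-2 = 63
n=5,j=3: even sum, total = 63+15 = 78
n=5,j=4: odd sum, total = 78-4 = 74
n=5,j=5: even sum, total = 74+25 = 99
n=5,j=6: odd sum, total = 99-6 = 93
n=5,j=7: even sum, total = 93+35 = 128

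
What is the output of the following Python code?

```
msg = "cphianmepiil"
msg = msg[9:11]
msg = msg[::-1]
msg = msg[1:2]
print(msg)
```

i

slice [9:11] → 'ii'
reverse → 'ii'
slice [1:2] → 'i'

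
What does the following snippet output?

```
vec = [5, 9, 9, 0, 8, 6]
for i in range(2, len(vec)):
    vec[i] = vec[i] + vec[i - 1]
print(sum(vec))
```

i=2: vec[2] = 9+9 = 18 → [5, 9, 18, 0, 8, 6]
i=3: vec[3] = 0+18 = 18 → [5, 9, 18, 18, 8, 6]
i=4: vec[4] = 8+18 = 26 → [5, 9, 18, 18, 26, 6]
i=5: vec[5] = 6+26 = 32 → [5, 9, 18, 18, 26, 32]
sum = 108

108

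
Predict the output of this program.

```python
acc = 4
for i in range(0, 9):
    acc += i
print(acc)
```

40

i=0: acc = 4+0 = 4
i=1: acc = 4+1 = 5
i=2: acc = 5+2 = 7
i=3: acc = 7+3 = 10
i=4: acc = 10+4 = 14
i=5: acc = 14+5 = 19
i=6: acc = 19+6 = 25
i=7: acc = 25+7 = 32
i=8: acc = 32+8 = 40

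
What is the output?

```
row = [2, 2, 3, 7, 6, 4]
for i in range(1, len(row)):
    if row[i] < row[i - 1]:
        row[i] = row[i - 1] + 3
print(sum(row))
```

37

i=1: 2>=2, unchanged → [2, 2, 3, 7, 6, 4]
i=2: 3>=2, unchanged → [2, 2, 3, 7, 6, 4]
i=3: 7>=3, unchanged → [2, 2, 3, 7, 6, 4]
i=4: 6<7, row[4] = 7+3 = 10 → [2, 2, 3, 7, 10, 4]
i=5: 4<10, row[5] = 10+3 = 13 → [2, 2, 3, 7, 10, 13]
sum = 37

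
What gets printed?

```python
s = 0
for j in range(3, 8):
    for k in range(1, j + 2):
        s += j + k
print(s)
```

270

j=3,k=1: s = 0+4 = 4
j=3,k=2: s = 4+5 = 9
j=3,k=3: s = 9+6 = 15
j=3,k=4: s = 15+7 = 22
j=4,k=1: s = 22+5 = 27
j=4,k=2: s = 27+6 = 33
j=4,k=3: s = 33+7 = 40
j=4,k=4: s = 40+8 = 48
j=4,k=5: s = 48+9 = 57
j=5,k=1: s = 57+6 = 63
j=5,k=2: s = 63+7 = 70
j=5,k=3: s = 70+8 = 78
j=5,k=4: s = 78+9 = 87
j=5,k=5: s = 87+10 = 97
j=5,k=6: s = 97+11 = 108
j=6,k=1: s = 108+7 = 115
j=6,k=2: s = 115+8 = 123
j=6,k=3: s = 123+9 = 132
j=6,k=4: s = 132+10 = 142
j=6,k=5: s = 142+11 = 153
j=6,k=6: s = 153+12 = 165
j=6,k=7: s = 165+13 = 178
j=7,k=1: s = 178+8 = 186
j=7,k=2: s = 186+9 = 195
j=7,k=3: s = 195+10 = 205
j=7,k=4: s = 205+11 = 216
j=7,k=5: s = 216+12 = 228
j=7,k=6: s = 228+13 = 241
j=7,k=7: s = 241+14 = 255
j=7,k=8: s = 255+15 = 270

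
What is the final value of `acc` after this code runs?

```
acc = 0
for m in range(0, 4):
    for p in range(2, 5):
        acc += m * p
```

m=0,p=2: acc = 0+0 = 0
m=0,p=3: acc = 0+0 = 0
m=0,p=4: acc = 0+0 = 0
m=1,p=2: acc = 0+2 = 2
m=1,p=3: acc = 2+3 = 5
m=1,p=4: acc = 5+4 = 9
m=2,p=2: acc = 9+4 = 13
m=2,p=3: acc = 13+6 = 19
m=2,p=4: acc = 19+8 = 27
m=3,p=2: acc = 27+6 = 33
m=3,p=3: acc = 33+9 = 42
m=3,p=4: acc = 42+12 = 54

54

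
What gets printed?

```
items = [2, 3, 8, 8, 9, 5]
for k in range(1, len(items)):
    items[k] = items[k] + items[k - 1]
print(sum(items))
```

k=1: items[1] = 3+2 = 5 → [2, 5, 8, 8, 9, 5]
k=2: items[2] = 8+5 = 13 → [2, 5, 13, 8, 9, 5]
k=3: items[3] = 8+13 = 21 → [2, 5, 13, 21, 9, 5]
k=4: items[4] = 9+21 = 30 → [2, 5, 13, 21, 30, 5]
k=5: items[5] = 5+30 = 35 → [2, 5, 13, 21, 30, 35]
sum = 106

106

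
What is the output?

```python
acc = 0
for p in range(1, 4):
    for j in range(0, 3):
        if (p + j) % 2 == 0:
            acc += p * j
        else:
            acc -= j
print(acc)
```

p=1,j=0: odd sum, acc = 0-0 = 0
p=1,j=1: even sum, acc = 0+1 = 1
p=1,j=2: odd sum, acc = 1-2 = -1
p=2,j=0: even sum, acc = (-1)+0 = -1
p=2,j=1: odd sum, acc = (-1)-1 = -2
p=2,j=2: even sum, acc = (-2)+4 = 2
p=3,j=0: odd sum, acc = 2-0 = 2
p=3,j=1: even sum, acc = 2+3 = 5
p=3,j=2: odd sum, acc = 5-2 = 3

3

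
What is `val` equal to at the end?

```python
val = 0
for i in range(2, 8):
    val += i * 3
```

81

i=2: val = 0+2*3 = 6
i=3: val = 6+3*3 = 15
i=4: val = 15+4*3 = 27
i=5: val = 27+5*3 = 42
i=6: val = 42+6*3 = 60
i=7: val = 60+7*3 = 81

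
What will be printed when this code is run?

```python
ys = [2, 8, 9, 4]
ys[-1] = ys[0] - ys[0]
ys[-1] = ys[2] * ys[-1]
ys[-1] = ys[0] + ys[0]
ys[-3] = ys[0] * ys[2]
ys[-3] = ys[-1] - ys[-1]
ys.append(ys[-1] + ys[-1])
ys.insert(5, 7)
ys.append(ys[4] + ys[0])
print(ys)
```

[2, 0, 9, 4, 8, 7, 10]

ys[-1] = ys[0]-ys[0] = 2-2 = 0 → [2, 8, 9, 0]
ys[-1] = ys[2]*ys[-1] = 9*0 = 0 → [2, 8, 9, 0]
ys[-1] = ys[0]+ys[0] = 2+2 = 4 → [2, 8, 9, 4]
ys[-3] = ys[0]*ys[2] = 2*9 = 18 → [2, 18, 9, 4]
ys[-3] = ys[-1]-ys[-1] = 4-4 = 0 → [2, 0, 9, 4]
append ys[-1]+ys[-1] = 4+4 = 8 → [2, 0, 9, 4, 8]
insert 7 at 5 → [2, 0, 9, 4, 8, 7]
append ys[4]+ys[0] = 8+2 = 10 → [2, 0, 9, 4, 8, 7, 10]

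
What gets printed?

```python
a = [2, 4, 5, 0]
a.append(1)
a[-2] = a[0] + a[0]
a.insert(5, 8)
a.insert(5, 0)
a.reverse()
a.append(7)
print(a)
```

[8, 0, 1, 4, 5, 4, 2, 7]

append 1 → [2, 4, 5, 0, 1]
a[-2] = a[0]+a[0] = 2+2 = 4 → [2, 4, 5, 4, 1]
insert 8 at 5 → [2, 4, 5, 4, 1, 8]
insert 0 at 5 → [2, 4, 5, 4, 1, 0, 8]
reverse → [8, 0, 1, 4, 5, 4, 2]
append 7 → [8, 0, 1, 4, 5, 4, 2, 7]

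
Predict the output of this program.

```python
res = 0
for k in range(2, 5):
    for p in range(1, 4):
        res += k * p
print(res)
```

k=2,p=1: res = 0+2 = 2
k=2,p=2: res = 2+4 = 6
k=2,p=3: res = 6+6 = 12
k=3,p=1: res = 12+3 = 15
k=3,p=2: res = 15+6 = 21
k=3,p=3: res = 21+9 = 30
k=4,p=1: res = 30+4 = 34
k=4,p=2: res = 34+8 = 42
k=4,p=3: res = 42+12 = 54

54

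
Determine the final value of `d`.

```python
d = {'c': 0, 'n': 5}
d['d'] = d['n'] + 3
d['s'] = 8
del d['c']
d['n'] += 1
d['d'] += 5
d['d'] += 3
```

{'n': 6, 'd': 16, 's': 8}

d['d'] = d['n']+3 = 8 → {'c': 0, 'n': 5, 'd': 8}
d['s'] = 8 → {'c': 0, 'n': 5, 'd': 8, 's': 8}
del 'c' → {'n': 5, 'd': 8, 's': 8}
d['n'] = 5+1 = 6 → {'n': 6, 'd': 8, 's': 8}
d['d'] = 8+5 = 13 → {'n': 6, 'd': 13, 's': 8}
d['d'] = 13+3 = 16 → {'n': 6, 'd': 16, 's': 8}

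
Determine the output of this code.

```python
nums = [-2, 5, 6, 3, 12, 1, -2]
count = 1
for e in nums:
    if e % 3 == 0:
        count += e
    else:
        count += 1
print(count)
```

26

e=-2: not %3==0, count = 1+1 = 2
e=5: not %3==0, count = 2+1 = 3
e=6: %3==0, count = 3+6 = 9
e=3: %3==0, count = 9+3 = 12
e=12: %3==0, count = 12+12 = 24
e=1: not %3==0, count = 24+1 = 25
e=-2: not %3==0, count = 25+1 = 26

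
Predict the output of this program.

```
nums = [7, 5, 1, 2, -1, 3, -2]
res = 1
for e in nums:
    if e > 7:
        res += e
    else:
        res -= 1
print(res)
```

e=7: not >7, res = 1-1 = 0
e=5: not >7, res = 0-1 = -1
e=1: not >7, res = (-1)-1 = -2
e=2: not >7, res = (-2)-1 = -3
e=-1: not >7, res = (-3)-1 = -4
e=3: not >7, res = (-4)-1 = -5
e=-2: not >7, res = (-5)-1 = -6

-6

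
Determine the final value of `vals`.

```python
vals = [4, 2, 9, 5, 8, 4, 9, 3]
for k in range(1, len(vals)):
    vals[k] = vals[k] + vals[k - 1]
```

k=1: vals[1] = 2+4 = 6 → [4, 6, 9, 5, 8, 4, 9, 3]
k=2: vals[2] = 9+6 = 15 → [4, 6, 15, 5, 8, 4, 9, 3]
k=3: vals[3] = 5+15 = 20 → [4, 6, 15, 20, 8, 4, 9, 3]
k=4: vals[4] = 8+20 = 28 → [4, 6, 15, 20, 28, 4, 9, 3]
k=5: vals[5] = 4+28 = 32 → [4, 6, 15, 20, 28, 32, 9, 3]
k=6: vals[6] = 9+32 = 41 → [4, 6, 15, 20, 28, 32, 41, 3]
k=7: vals[7] = 3+41 = 44 → [4, 6, 15, 20, 28, 32, 41, 44]

[4, 6, 15, 20, 28, 32, 41, 44]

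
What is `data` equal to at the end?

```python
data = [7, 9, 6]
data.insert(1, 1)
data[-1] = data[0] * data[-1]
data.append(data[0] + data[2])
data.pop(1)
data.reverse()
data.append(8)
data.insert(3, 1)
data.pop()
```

[16, 42, 9, 1, 7]

insert 1 at 1 → [7, 1, 9, 6]
data[-1] = data[0]*data[-1] = 7*6 = 42 → [7, 1, 9, 42]
append data[0]+data[2] = 7+9 = 16 → [7, 1, 9, 42, 16]
pop(1) removes 1 → [7, 9, 42, 16]
reverse → [16, 42, 9, 7]
append 8 → [16, 42, 9, 7, 8]
insert 1 at 3 → [16, 42, 9, 1, 7, 8]
pop() removes 8 → [16, 42, 9, 1, 7]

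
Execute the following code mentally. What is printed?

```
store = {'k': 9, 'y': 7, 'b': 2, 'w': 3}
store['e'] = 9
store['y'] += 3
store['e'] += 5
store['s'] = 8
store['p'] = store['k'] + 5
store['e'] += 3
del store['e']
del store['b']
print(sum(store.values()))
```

store['e'] = 9 → {'k': 9, 'y': 7, 'b': 2, 'w': 3, 'e': 9}
store['y'] = 7+3 = 10 → {'k': 9, 'y': 10, 'b': 2, 'w': 3, 'e': 9}
store['e'] = 9+5 = 14 → {'k': 9, 'y': 10, 'b': 2, 'w': 3, 'e': 14}
store['s'] = 8 → {'k': 9, 'y': 10, 'b': 2, 'w': 3, 'e': 14, 's': 8}
store['p'] = store['k']+5 = 14 → {'k': 9, 'y': 10, 'b': 2, 'w': 3, 'e': 14, 's': 8, 'p': 14}
store['e'] = 14+3 = 17 → {'k': 9, 'y': 10, 'b': 2, 'w': 3, 'e': 17, 's': 8, 'p': 14}
del 'e' → {'k': 9, 'y': 10, 'b': 2, 'w': 3, 's': 8, 'p': 14}
del 'b' → {'k': 9, 'y': 10, 'w': 3, 's': 8, 'p': 14}
sum of values = 44

44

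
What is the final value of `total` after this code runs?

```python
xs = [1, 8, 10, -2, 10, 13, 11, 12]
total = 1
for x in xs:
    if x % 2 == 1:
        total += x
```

x=1: odd, total = 1+1 = 2
x=8: not odd
x=10: not odd
x=-2: not odd
x=10: not odd
x=13: odd, total = 2+13 = 15
x=11: odd, total = 15+11 = 26
x=12: not odd

26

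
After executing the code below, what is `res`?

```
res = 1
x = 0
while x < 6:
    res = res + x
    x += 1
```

x=0: res = 1+0 = 1
x=1: res = 1+1 = 2
x=2: res = 2+2 = 4
x=3: res = 4+3 = 7
x=4: res = 7+4 = 11
x=5: res = 11+5 = 16

16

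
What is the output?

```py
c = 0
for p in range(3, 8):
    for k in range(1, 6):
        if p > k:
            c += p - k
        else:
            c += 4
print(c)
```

78

p=3,k=1: 3>1, c = 0+2 = 2
p=3,k=2: 3>2, c = 2+1 = 3
p=3,k=3: not 3>3, c = 3+4 = 7
p=3,k=4: not 3>4, c = 7+4 = 11
p=3,k=5: not 3>5, c = 11+4 = 15
p=4,k=1: 4>1, c = 15+3 = 18
p=4,k=2: 4>2, c = 18+2 = 20
p=4,k=3: 4>3, c = 20+1 = 21
p=4,k=4: not 4>4, c = 21+4 = 25
p=4,k=5: not 4>5, c = 25+4 = 29
p=5,k=1: 5>1, c = 29+4 = 33
p=5,k=2: 5>2, c = 33+3 = 36
p=5,k=3: 5>3, c = 36+2 = 38
p=5,k=4: 5>4, c = 38+1 = 39
p=5,k=5: not 5>5, c = 39+4 = 43
p=6,k=1: 6>1, c = 43+5 = 48
p=6,k=2: 6>2, c = 48+4 = 52
p=6,k=3: 6>3, c = 52+3 = 55
p=6,k=4: 6>4, c = 55+2 = 57
p=6,k=5: 6>5, c = 57+1 = 58
p=7,k=1: 7>1, c = 58+6 = 64
p=7,k=2: 7>2, c = 64+5 = 69
p=7,k=3: 7>3, c = 69+4 = 73
p=7,k=4: 7>4, c = 73+3 = 76
p=7,k=5: 7>5, c = 76+2 = 78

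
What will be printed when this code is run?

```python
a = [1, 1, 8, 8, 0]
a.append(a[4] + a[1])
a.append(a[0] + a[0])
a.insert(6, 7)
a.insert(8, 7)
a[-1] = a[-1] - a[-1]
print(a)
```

append a[4]+a[1] = 0+1 = 1 → [1, 1, 8, 8, 0, 1]
append a[0]+a[0] = 1+1 = 2 → [1, 1, 8, 8, 0, 1, 2]
insert 7 at 6 → [1, 1, 8, 8, 0, 1, 7, 2]
insert 7 at 8 → [1, 1, 8, 8, 0, 1, 7, 2, 7]
a[-1] = a[-1]-a[-1] = 7-7 = 0 → [1, 1, 8, 8, 0, 1, 7, 2, 0]

[1, 1, 8, 8, 0, 1, 7, 2, 0]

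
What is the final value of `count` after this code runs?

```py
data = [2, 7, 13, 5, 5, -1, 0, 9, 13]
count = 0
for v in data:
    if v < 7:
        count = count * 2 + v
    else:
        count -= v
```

-252

v=2: <7, count = 0*2+2 = 2
v=7: not <7, count = 2-7 = -5
v=13: not <7, count = (-5)-13 = -18
v=5: <7, count = (-18)*2+5 = -31
v=5: <7, count = (-31)*2+5 = -57
v=-1: <7, count = (-57)*2+(-1) = -115
v=0: <7, count = (-115)*2+0 = -230
v=9: not <7, count = (-230)-9 = -239
v=13: not <7, count = (-239)-13 = -252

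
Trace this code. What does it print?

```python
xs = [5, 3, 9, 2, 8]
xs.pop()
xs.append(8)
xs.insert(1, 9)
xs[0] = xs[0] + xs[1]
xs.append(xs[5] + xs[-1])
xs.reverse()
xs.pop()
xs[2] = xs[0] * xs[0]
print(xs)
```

[16, 8, 256, 9, 3, 9]

pop() removes 8 → [5, 3, 9, 2]
append 8 → [5, 3, 9, 2, 8]
insert 9 at 1 → [5, 9, 3, 9, 2, 8]
xs[0] = xs[0]+xs[1] = 5+9 = 14 → [14, 9, 3, 9, 2, 8]
append xs[5]+xs[-1] = 8+8 = 16 → [14, 9, 3, 9, 2, 8, 16]
reverse → [16, 8, 2, 9, 3, 9, 14]
pop() removes 14 → [16, 8, 2, 9, 3, 9]
xs[2] = xs[0]*xs[0] = 16*16 = 256 → [16, 8, 256, 9, 3, 9]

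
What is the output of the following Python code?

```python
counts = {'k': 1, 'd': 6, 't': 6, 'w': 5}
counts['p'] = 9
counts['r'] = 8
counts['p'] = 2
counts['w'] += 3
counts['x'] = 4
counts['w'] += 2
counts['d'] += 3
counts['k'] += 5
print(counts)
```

{'k': 6, 'd': 9, 't': 6, 'w': 10, 'p': 2, 'r': 8, 'x': 4}

counts['p'] = 9 → {'k': 1, 'd': 6, 't': 6, 'w': 5, 'p': 9}
counts['r'] = 8 → {'k': 1, 'd': 6, 't': 6, 'w': 5, 'p': 9, 'r': 8}
counts['p'] = 2 → {'k': 1, 'd': 6, 't': 6, 'w': 5, 'p': 2, 'r': 8}
counts['w'] = 5+3 = 8 → {'k': 1, 'd': 6, 't': 6, 'w': 8, 'p': 2, 'r': 8}
counts['x'] = 4 → {'k': 1, 'd': 6, 't': 6, 'w': 8, 'p': 2, 'r': 8, 'x': 4}
counts['w'] = 8+2 = 10 → {'k': 1, 'd': 6, 't': 6, 'w': 10, 'p': 2, 'r': 8, 'x': 4}
counts['d'] = 6+3 = 9 → {'k': 1, 'd': 9, 't': 6, 'w': 10, 'p': 2, 'r': 8, 'x': 4}
counts['k'] = 1+5 = 6 → {'k': 6, 'd': 9, 't': 6, 'w': 10, 'p': 2, 'r': 8, 'x': 4}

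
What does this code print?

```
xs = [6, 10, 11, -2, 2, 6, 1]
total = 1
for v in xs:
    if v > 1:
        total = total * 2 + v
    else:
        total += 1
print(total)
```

267

v=6: >1, total = 1*2+6 = 8
v=10: >1, total = 8*2+10 = 26
v=11: >1, total = 26*2+11 = 63
v=-2: not >1, total = 63+1 = 64
v=2: >1, total = 64*2+2 = 130
v=6: >1, total = 130*2+6 = 266
v=1: not >1, total = 266+1 = 267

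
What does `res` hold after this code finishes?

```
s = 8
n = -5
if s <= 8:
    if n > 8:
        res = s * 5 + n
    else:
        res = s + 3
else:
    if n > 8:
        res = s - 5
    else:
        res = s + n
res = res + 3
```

s=8, n=-5
s <= 8 is True; n > 8 is False
→ res = s + 3 = 11
res = 11+3 = 14

14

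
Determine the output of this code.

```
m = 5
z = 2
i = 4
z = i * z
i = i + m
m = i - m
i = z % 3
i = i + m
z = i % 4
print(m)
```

z = 4*2 = 8
i = 4+5 = 9
m = 9-5 = 4
i = 8%3 = 2
i = 2+4 = 6
z = 6%4 = 2

4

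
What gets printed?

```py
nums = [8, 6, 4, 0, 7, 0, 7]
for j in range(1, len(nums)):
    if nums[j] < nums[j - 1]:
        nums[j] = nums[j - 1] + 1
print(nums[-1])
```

j=1: 6<8, nums[1] = 8+1 = 9 → [8, 9, 4, 0, 7, 0, 7]
j=2: 4<9, nums[2] = 9+1 = 10 → [8, 9, 10, 0, 7, 0, 7]
j=3: 0<10, nums[3] = 10+1 = 11 → [8, 9, 10, 11, 7, 0, 7]
j=4: 7<11, nums[4] = 11+1 = 12 → [8, 9, 10, 11, 12, 0, 7]
j=5: 0<12, nums[5] = 12+1 = 13 → [8, 9, 10, 11, 12, 13, 7]
j=6: 7<13, nums[6] = 13+1 = 14 → [8, 9, 10, 11, 12, 13, 14]

14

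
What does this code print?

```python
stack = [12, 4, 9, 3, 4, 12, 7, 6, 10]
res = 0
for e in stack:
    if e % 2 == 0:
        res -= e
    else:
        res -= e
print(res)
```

-67

e=12: even, res = 0-12 = -12
e=4: even, res = (-12)-4 = -16
e=9: not even, res = (-16)-9 = -25
e=3: not even, res = (-25)-3 = -28
e=4: even, res = (-28)-4 = -32
e=12: even, res = (-32)-12 = -44
e=7: not even, res = (-44)-7 = -51
e=6: even, res = (-51)-6 = -57
e=10: even, res = (-57)-10 = -67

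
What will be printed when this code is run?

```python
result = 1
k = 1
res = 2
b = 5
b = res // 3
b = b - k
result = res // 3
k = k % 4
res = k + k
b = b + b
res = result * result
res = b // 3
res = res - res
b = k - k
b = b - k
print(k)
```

b = 2//3 = 0
b = 0-1 = -1
result = 2//3 = 0
k = 1%4 = 1
res = 1+1 = 2
b = (-1)+(-1) = -2
res = 0*0 = 0
res = (-2)//3 = -1
res = (-1)-(-1) = 0
b = 1-1 = 0
b = 0-1 = -1

1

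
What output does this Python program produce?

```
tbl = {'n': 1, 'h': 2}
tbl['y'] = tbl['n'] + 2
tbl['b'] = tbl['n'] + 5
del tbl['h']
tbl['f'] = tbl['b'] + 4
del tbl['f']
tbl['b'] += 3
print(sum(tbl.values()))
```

13

tbl['y'] = tbl['n']+2 = 3 → {'n': 1, 'h': 2, 'y': 3}
tbl['b'] = tbl['n']+5 = 6 → {'n': 1, 'h': 2, 'y': 3, 'b': 6}
del 'h' → {'n': 1, 'y': 3, 'b': 6}
tbl['f'] = tbl['b']+4 = 10 → {'n': 1, 'y': 3, 'b': 6, 'f': 10}
del 'f' → {'n': 1, 'y': 3, 'b': 6}
tbl['b'] = 6+3 = 9 → {'n': 1, 'y': 3, 'b': 9}
sum of values = 13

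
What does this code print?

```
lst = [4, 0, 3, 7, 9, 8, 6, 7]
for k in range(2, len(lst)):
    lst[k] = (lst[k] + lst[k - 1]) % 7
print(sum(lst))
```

31

k=2: lst[2] = (3+0)%7 = 3 → [4, 0, 3, 7, 9, 8, 6, 7]
k=3: lst[3] = (7+3)%7 = 3 → [4, 0, 3, 3, 9, 8, 6, 7]
k=4: lst[4] = (9+3)%7 = 5 → [4, 0, 3, 3, 5, 8, 6, 7]
k=5: lst[5] = (8+5)%7 = 6 → [4, 0, 3, 3, 5, 6, 6, 7]
k=6: lst[6] = (6+6)%7 = 5 → [4, 0, 3, 3, 5, 6, 5, 7]
k=7: lst[7] = (7+5)%7 = 5 → [4, 0, 3, 3, 5, 6, 5, 5]
sum = 31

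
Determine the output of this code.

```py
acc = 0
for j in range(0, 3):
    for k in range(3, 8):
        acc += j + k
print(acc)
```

j=0,k=3: acc = 0+3 = 3
j=0,k=4: acc = 3+4 = 7
j=0,k=5: acc = 7+5 = 12
j=0,k=6: acc = 12+6 = 18
j=0,k=7: acc = 18+7 = 25
j=1,k=3: acc = 25+4 = 29
j=1,k=4: acc = 29+5 = 34
j=1,k=5: acc = 34+6 = 40
j=1,k=6: acc = 40+7 = 47
j=1,k=7: acc = 47+8 = 55
j=2,k=3: acc = 55+5 = 60
j=2,k=4: acc = 60+6 = 66
j=2,k=5: acc = 66+7 = 73
j=2,k=6: acc = 73+8 = 81
j=2,k=7: acc = 81+9 = 90

90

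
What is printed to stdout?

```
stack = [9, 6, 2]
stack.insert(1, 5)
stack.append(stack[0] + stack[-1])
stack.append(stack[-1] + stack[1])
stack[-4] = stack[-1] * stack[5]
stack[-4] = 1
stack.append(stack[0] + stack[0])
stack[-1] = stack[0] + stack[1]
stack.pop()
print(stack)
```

[9, 5, 1, 2, 11, 16]

insert 5 at 1 → [9, 5, 6, 2]
append stack[0]+stack[-1] = 9+2 = 11 → [9, 5, 6, 2, 11]
append stack[-1]+stack[1] = 11+5 = 16 → [9, 5, 6, 2, 11, 16]
stack[-4] = stack[-1]*stack[5] = 16*16 = 256 → [9, 5, 256, 2, 11, 16]
stack[-4] = 1 → [9, 5, 1, 2, 11, 16]
append stack[0]+stack[0] = 9+9 = 18 → [9, 5, 1, 2, 11, 16, 18]
stack[-1] = stack[0]+stack[1] = 9+5 = 14 → [9, 5, 1, 2, 11, 16, 14]
pop() removes 14 → [9, 5, 1, 2, 11, 16]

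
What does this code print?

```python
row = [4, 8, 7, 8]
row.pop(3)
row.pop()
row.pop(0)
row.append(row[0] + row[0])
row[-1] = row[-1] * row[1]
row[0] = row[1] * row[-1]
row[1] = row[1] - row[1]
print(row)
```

[65536, 0]

pop(3) removes 8 → [4, 8, 7]
pop() removes 7 → [4, 8]
pop(0) removes 4 → [8]
append row[0]+row[0] = 8+8 = 16 → [8, 16]
row[-1] = row[-1]*row[1] = 16*16 = 256 → [8, 256]
row[0] = row[1]*row[-1] = 256*256 = 65536 → [65536, 256]
row[1] = row[1]-row[1] = 256-256 = 0 → [65536, 0]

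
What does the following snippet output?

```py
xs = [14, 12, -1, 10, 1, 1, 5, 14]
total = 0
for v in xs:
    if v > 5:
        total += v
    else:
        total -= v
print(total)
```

v=14: >5, total = 0+14 = 14
v=12: >5, total = 14+12 = 26
v=-1: not >5, total = 26-(-1) = 27
v=10: >5, total = 27+10 = 37
v=1: not >5, total = 37-1 = 36
v=1: not >5, total = 36-1 = 35
v=5: not >5, total = 35-5 = 30
v=14: >5, total = 30+14 = 44

44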